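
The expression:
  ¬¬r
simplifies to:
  r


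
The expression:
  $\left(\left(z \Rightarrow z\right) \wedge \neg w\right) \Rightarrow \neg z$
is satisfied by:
  {w: True, z: False}
  {z: False, w: False}
  {z: True, w: True}


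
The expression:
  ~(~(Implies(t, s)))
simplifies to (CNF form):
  s | ~t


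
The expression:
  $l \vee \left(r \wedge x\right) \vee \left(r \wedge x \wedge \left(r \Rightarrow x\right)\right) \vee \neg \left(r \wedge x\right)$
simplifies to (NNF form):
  $\text{True}$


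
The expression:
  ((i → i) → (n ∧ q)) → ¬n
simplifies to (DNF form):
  ¬n ∨ ¬q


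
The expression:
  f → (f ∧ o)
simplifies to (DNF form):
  o ∨ ¬f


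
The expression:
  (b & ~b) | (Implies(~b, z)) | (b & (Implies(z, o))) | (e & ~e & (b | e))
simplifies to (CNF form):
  b | z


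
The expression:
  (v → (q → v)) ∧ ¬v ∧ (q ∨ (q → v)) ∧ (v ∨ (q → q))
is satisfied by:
  {v: False}


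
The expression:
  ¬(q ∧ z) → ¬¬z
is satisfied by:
  {z: True}


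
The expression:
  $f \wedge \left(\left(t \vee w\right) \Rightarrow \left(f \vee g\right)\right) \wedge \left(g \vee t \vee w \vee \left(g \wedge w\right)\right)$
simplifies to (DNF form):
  $\left(f \wedge g\right) \vee \left(f \wedge t\right) \vee \left(f \wedge w\right)$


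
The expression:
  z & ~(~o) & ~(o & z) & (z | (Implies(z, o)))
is never true.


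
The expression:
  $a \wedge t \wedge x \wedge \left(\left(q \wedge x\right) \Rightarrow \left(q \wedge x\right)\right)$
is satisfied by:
  {t: True, a: True, x: True}


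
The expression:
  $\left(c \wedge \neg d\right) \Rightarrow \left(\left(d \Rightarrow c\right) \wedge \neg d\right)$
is always true.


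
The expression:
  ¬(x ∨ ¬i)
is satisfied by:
  {i: True, x: False}


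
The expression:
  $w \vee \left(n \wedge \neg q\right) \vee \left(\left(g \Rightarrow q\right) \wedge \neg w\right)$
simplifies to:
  $n \vee q \vee w \vee \neg g$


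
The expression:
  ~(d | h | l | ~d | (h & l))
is never true.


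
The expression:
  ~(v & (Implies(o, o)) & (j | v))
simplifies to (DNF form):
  ~v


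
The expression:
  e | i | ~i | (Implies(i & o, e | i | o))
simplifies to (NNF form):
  True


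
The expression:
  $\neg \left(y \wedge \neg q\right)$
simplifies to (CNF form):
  $q \vee \neg y$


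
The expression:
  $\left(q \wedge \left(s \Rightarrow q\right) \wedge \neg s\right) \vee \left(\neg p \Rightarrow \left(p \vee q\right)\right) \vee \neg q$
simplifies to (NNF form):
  $\text{True}$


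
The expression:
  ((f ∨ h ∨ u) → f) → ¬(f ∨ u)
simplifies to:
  ¬f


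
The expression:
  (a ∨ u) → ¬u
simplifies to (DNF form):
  ¬u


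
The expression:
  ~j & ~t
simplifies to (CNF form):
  ~j & ~t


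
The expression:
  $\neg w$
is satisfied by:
  {w: False}


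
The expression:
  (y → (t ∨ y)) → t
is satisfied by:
  {t: True}


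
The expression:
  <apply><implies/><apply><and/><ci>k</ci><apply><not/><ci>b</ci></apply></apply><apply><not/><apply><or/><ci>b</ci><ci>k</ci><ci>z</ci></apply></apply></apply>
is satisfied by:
  {b: True, k: False}
  {k: False, b: False}
  {k: True, b: True}


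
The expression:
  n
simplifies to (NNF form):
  n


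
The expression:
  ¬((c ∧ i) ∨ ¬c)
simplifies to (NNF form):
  c ∧ ¬i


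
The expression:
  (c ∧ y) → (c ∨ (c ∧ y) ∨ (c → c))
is always true.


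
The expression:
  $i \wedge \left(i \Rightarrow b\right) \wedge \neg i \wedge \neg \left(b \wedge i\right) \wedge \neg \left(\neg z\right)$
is never true.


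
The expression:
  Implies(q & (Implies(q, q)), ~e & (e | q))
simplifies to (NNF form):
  ~e | ~q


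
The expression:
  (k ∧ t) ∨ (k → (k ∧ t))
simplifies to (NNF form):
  t ∨ ¬k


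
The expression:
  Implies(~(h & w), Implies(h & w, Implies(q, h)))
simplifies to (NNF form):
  True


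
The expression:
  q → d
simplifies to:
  d ∨ ¬q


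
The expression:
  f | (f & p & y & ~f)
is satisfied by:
  {f: True}


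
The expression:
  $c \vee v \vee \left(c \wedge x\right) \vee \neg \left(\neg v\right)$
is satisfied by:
  {c: True, v: True}
  {c: True, v: False}
  {v: True, c: False}


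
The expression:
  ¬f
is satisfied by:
  {f: False}


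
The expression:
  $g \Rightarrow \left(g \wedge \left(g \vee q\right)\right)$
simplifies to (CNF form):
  $\text{True}$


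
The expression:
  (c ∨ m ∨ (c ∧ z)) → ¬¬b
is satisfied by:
  {b: True, c: False, m: False}
  {b: True, m: True, c: False}
  {b: True, c: True, m: False}
  {b: True, m: True, c: True}
  {m: False, c: False, b: False}


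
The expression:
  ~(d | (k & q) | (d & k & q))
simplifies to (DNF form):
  (~d & ~k) | (~d & ~q)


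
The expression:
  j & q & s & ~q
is never true.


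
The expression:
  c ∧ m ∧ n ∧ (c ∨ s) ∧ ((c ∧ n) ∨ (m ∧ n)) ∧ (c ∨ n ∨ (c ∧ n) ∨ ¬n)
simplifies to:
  c ∧ m ∧ n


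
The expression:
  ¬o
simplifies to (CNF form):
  ¬o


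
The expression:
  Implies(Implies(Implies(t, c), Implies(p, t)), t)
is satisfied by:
  {t: True, p: True}
  {t: True, p: False}
  {p: True, t: False}


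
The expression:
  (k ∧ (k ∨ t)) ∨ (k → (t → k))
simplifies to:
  True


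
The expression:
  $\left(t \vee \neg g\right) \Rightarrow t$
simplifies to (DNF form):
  $g \vee t$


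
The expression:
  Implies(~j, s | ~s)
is always true.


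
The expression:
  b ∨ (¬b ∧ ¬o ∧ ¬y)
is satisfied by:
  {b: True, o: False, y: False}
  {b: True, y: True, o: False}
  {b: True, o: True, y: False}
  {b: True, y: True, o: True}
  {y: False, o: False, b: False}


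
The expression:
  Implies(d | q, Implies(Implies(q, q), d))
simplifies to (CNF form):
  d | ~q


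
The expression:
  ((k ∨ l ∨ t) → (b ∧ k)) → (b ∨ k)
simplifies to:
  b ∨ k ∨ l ∨ t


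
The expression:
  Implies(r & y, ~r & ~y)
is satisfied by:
  {y: False, r: False}
  {r: True, y: False}
  {y: True, r: False}


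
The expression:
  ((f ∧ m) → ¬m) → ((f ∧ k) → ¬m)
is always true.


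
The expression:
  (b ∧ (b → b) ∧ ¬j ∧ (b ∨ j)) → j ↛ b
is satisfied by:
  {j: True, b: False}
  {b: False, j: False}
  {b: True, j: True}


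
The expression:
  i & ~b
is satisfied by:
  {i: True, b: False}


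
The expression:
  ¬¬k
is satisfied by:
  {k: True}


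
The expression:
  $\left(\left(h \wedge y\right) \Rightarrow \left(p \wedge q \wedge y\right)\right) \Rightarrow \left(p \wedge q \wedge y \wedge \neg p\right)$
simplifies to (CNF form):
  $h \wedge y \wedge \left(\neg p \vee \neg q\right)$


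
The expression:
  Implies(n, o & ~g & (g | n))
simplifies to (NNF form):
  ~n | (o & ~g)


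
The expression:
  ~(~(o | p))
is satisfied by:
  {o: True, p: True}
  {o: True, p: False}
  {p: True, o: False}


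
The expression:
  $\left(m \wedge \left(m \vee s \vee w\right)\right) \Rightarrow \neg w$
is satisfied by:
  {w: False, m: False}
  {m: True, w: False}
  {w: True, m: False}


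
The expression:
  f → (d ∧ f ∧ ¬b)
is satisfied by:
  {d: True, f: False, b: False}
  {d: False, f: False, b: False}
  {b: True, d: True, f: False}
  {b: True, d: False, f: False}
  {f: True, d: True, b: False}


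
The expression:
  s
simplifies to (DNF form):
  s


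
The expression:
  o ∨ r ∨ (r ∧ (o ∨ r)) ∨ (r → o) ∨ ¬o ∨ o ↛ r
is always true.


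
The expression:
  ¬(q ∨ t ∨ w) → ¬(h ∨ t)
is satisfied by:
  {t: True, q: True, w: True, h: False}
  {t: True, q: True, h: False, w: False}
  {t: True, w: True, h: False, q: False}
  {t: True, h: False, w: False, q: False}
  {q: True, w: True, h: False, t: False}
  {q: True, h: False, w: False, t: False}
  {w: True, q: False, h: False, t: False}
  {q: False, h: False, w: False, t: False}
  {q: True, t: True, h: True, w: True}
  {q: True, t: True, h: True, w: False}
  {t: True, h: True, w: True, q: False}
  {t: True, h: True, q: False, w: False}
  {w: True, h: True, q: True, t: False}
  {h: True, q: True, t: False, w: False}
  {h: True, w: True, t: False, q: False}


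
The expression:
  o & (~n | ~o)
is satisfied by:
  {o: True, n: False}


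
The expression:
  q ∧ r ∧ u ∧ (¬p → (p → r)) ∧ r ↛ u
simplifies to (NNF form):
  False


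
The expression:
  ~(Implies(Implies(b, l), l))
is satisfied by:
  {l: False, b: False}


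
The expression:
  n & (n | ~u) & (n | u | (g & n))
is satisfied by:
  {n: True}


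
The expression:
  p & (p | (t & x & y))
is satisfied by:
  {p: True}


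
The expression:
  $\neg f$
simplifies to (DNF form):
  $\neg f$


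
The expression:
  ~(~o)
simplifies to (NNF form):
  o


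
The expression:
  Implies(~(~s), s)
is always true.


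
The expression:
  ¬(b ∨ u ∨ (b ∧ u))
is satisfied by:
  {u: False, b: False}


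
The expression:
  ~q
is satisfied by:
  {q: False}


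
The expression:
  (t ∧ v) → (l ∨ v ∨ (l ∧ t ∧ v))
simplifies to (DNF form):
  True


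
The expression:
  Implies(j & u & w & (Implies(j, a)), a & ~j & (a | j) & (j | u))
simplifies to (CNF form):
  ~a | ~j | ~u | ~w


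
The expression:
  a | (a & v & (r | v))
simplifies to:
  a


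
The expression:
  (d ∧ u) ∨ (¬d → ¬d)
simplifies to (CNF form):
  True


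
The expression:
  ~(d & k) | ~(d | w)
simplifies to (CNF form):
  ~d | ~k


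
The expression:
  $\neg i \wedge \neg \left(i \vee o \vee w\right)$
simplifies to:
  $\neg i \wedge \neg o \wedge \neg w$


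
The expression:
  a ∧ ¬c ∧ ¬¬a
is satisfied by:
  {a: True, c: False}


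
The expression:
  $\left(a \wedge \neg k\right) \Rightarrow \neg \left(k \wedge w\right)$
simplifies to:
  $\text{True}$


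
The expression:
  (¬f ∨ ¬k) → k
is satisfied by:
  {k: True}


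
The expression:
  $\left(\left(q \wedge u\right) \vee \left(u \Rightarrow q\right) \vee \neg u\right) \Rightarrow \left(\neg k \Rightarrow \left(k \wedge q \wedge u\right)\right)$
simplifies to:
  $k \vee \left(u \wedge \neg q\right)$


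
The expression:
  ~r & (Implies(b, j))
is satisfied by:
  {j: True, r: False, b: False}
  {r: False, b: False, j: False}
  {b: True, j: True, r: False}


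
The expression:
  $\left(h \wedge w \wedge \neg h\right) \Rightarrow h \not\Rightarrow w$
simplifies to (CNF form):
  $\text{True}$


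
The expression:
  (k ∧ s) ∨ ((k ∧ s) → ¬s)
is always true.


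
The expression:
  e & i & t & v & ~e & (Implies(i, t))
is never true.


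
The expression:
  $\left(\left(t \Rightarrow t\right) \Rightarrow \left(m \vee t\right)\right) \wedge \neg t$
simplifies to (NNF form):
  $m \wedge \neg t$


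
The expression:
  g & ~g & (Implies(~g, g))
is never true.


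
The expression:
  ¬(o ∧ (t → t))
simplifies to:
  ¬o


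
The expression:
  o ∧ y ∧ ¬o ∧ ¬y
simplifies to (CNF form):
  False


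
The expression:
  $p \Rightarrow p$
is always true.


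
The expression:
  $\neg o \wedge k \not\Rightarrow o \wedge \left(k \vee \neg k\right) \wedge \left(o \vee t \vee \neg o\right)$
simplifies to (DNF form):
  $k \wedge \neg o$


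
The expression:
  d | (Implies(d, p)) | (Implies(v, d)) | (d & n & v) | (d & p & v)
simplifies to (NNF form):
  True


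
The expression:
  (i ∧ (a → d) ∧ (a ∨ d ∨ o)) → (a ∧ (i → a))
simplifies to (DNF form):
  a ∨ (¬d ∧ ¬o) ∨ ¬i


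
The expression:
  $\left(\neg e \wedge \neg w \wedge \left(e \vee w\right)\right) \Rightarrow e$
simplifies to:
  $\text{True}$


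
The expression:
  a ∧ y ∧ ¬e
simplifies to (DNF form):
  a ∧ y ∧ ¬e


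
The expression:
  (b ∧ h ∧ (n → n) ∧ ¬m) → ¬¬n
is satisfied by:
  {n: True, m: True, h: False, b: False}
  {n: True, h: False, m: False, b: False}
  {m: True, n: False, h: False, b: False}
  {n: False, h: False, m: False, b: False}
  {b: True, n: True, m: True, h: False}
  {b: True, n: True, h: False, m: False}
  {b: True, m: True, n: False, h: False}
  {b: True, n: False, h: False, m: False}
  {n: True, h: True, m: True, b: False}
  {n: True, h: True, b: False, m: False}
  {h: True, m: True, b: False, n: False}
  {h: True, b: False, m: False, n: False}
  {n: True, h: True, b: True, m: True}
  {n: True, h: True, b: True, m: False}
  {h: True, b: True, m: True, n: False}


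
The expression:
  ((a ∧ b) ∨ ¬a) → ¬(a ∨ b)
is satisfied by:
  {b: False}


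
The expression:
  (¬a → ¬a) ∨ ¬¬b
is always true.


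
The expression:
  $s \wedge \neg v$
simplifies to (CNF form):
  $s \wedge \neg v$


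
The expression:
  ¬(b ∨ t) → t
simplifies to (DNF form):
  b ∨ t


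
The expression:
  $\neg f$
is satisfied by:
  {f: False}


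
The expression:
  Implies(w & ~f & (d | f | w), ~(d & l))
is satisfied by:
  {f: True, l: False, d: False, w: False}
  {w: False, l: False, f: False, d: False}
  {w: True, f: True, l: False, d: False}
  {w: True, l: False, f: False, d: False}
  {d: True, f: True, w: False, l: False}
  {d: True, w: False, l: False, f: False}
  {d: True, w: True, f: True, l: False}
  {d: True, w: True, l: False, f: False}
  {f: True, l: True, d: False, w: False}
  {l: True, d: False, f: False, w: False}
  {w: True, l: True, f: True, d: False}
  {w: True, l: True, d: False, f: False}
  {f: True, l: True, d: True, w: False}
  {l: True, d: True, w: False, f: False}
  {w: True, l: True, d: True, f: True}


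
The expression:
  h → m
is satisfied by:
  {m: True, h: False}
  {h: False, m: False}
  {h: True, m: True}


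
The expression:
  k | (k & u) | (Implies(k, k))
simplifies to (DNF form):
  True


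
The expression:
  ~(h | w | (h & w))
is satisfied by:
  {w: False, h: False}


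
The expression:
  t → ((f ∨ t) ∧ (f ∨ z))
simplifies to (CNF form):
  f ∨ z ∨ ¬t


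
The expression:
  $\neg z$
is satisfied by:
  {z: False}


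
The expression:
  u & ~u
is never true.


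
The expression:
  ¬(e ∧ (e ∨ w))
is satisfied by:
  {e: False}


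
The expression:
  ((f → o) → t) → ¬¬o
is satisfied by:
  {o: True, f: False, t: False}
  {o: True, t: True, f: False}
  {o: True, f: True, t: False}
  {o: True, t: True, f: True}
  {t: False, f: False, o: False}


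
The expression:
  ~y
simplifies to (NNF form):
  ~y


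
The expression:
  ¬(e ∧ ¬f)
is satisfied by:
  {f: True, e: False}
  {e: False, f: False}
  {e: True, f: True}


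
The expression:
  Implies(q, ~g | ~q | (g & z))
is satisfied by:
  {z: True, g: False, q: False}
  {g: False, q: False, z: False}
  {z: True, q: True, g: False}
  {q: True, g: False, z: False}
  {z: True, g: True, q: False}
  {g: True, z: False, q: False}
  {z: True, q: True, g: True}


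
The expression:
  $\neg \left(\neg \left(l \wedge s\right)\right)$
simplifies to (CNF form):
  $l \wedge s$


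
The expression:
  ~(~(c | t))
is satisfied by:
  {t: True, c: True}
  {t: True, c: False}
  {c: True, t: False}


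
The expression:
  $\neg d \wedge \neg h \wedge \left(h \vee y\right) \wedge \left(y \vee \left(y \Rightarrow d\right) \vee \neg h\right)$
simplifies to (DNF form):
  $y \wedge \neg d \wedge \neg h$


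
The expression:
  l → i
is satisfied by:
  {i: True, l: False}
  {l: False, i: False}
  {l: True, i: True}


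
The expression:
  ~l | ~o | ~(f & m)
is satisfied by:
  {l: False, m: False, o: False, f: False}
  {f: True, l: False, m: False, o: False}
  {o: True, l: False, m: False, f: False}
  {f: True, o: True, l: False, m: False}
  {m: True, f: False, l: False, o: False}
  {f: True, m: True, l: False, o: False}
  {o: True, m: True, f: False, l: False}
  {f: True, o: True, m: True, l: False}
  {l: True, o: False, m: False, f: False}
  {f: True, l: True, o: False, m: False}
  {o: True, l: True, f: False, m: False}
  {f: True, o: True, l: True, m: False}
  {m: True, l: True, o: False, f: False}
  {f: True, m: True, l: True, o: False}
  {o: True, m: True, l: True, f: False}


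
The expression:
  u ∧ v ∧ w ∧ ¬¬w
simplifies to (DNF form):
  u ∧ v ∧ w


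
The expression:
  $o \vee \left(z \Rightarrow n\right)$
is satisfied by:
  {n: True, o: True, z: False}
  {n: True, z: False, o: False}
  {o: True, z: False, n: False}
  {o: False, z: False, n: False}
  {n: True, o: True, z: True}
  {n: True, z: True, o: False}
  {o: True, z: True, n: False}


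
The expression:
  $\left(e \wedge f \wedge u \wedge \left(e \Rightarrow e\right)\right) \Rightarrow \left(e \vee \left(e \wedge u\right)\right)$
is always true.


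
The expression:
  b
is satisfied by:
  {b: True}


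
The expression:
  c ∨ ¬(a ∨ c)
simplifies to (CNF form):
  c ∨ ¬a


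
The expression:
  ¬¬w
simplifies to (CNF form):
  w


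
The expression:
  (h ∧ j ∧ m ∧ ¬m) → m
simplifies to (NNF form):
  True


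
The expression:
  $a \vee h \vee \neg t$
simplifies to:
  $a \vee h \vee \neg t$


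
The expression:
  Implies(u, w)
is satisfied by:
  {w: True, u: False}
  {u: False, w: False}
  {u: True, w: True}


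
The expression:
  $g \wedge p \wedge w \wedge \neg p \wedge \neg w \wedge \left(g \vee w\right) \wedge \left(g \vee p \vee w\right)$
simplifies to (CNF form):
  $\text{False}$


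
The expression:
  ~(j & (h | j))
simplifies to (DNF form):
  ~j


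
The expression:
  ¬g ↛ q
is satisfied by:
  {q: True, g: False}
  {g: False, q: False}
  {g: True, q: True}


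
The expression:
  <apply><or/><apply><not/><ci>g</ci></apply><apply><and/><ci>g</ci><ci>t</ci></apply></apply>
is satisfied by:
  {t: True, g: False}
  {g: False, t: False}
  {g: True, t: True}


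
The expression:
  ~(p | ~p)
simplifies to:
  False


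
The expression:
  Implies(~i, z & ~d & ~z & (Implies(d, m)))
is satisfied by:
  {i: True}


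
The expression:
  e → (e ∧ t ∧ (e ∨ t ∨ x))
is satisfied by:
  {t: True, e: False}
  {e: False, t: False}
  {e: True, t: True}


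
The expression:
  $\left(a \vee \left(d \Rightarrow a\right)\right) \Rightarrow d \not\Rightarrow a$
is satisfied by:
  {d: True, a: False}


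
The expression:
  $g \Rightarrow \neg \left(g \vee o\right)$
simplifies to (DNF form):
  $\neg g$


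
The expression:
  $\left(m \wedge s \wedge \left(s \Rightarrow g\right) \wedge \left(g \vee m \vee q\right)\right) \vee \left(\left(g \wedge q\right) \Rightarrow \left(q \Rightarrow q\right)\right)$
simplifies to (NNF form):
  $\text{True}$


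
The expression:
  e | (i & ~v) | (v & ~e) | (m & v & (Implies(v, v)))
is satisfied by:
  {i: True, v: True, e: True}
  {i: True, v: True, e: False}
  {i: True, e: True, v: False}
  {i: True, e: False, v: False}
  {v: True, e: True, i: False}
  {v: True, e: False, i: False}
  {e: True, v: False, i: False}


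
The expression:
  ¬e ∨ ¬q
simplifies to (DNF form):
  ¬e ∨ ¬q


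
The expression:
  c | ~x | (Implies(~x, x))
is always true.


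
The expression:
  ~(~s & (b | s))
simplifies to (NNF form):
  s | ~b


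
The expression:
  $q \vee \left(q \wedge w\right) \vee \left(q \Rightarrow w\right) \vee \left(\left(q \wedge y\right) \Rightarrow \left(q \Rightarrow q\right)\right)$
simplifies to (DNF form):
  $\text{True}$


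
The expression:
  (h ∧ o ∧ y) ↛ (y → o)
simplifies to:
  False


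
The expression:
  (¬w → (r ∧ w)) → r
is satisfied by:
  {r: True, w: False}
  {w: False, r: False}
  {w: True, r: True}


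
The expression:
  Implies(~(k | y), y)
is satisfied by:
  {y: True, k: True}
  {y: True, k: False}
  {k: True, y: False}


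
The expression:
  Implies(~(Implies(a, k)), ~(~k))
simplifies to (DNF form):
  k | ~a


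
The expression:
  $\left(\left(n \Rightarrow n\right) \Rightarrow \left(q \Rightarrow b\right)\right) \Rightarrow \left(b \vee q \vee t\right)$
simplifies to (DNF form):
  $b \vee q \vee t$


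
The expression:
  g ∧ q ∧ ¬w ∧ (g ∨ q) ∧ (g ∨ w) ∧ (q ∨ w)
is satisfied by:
  {g: True, q: True, w: False}


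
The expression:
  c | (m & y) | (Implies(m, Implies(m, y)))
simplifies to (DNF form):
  c | y | ~m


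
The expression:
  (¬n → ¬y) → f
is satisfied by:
  {f: True, y: True, n: False}
  {f: True, y: False, n: False}
  {n: True, f: True, y: True}
  {n: True, f: True, y: False}
  {y: True, n: False, f: False}


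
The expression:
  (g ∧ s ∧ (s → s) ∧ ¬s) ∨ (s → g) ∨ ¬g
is always true.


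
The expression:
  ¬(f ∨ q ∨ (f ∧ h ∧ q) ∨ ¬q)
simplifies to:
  False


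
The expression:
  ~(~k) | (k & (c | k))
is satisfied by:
  {k: True}


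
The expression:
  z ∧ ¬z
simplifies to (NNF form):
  False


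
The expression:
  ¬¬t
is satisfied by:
  {t: True}


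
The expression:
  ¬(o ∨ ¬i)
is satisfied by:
  {i: True, o: False}


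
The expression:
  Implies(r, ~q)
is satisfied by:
  {q: False, r: False}
  {r: True, q: False}
  {q: True, r: False}


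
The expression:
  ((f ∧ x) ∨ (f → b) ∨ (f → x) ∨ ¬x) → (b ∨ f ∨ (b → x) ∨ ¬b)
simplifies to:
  True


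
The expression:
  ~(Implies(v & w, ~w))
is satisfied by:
  {w: True, v: True}


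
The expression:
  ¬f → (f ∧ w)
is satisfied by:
  {f: True}


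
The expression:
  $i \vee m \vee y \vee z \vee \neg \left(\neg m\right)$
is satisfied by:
  {i: True, y: True, z: True, m: True}
  {i: True, y: True, z: True, m: False}
  {i: True, y: True, m: True, z: False}
  {i: True, y: True, m: False, z: False}
  {i: True, z: True, m: True, y: False}
  {i: True, z: True, m: False, y: False}
  {i: True, z: False, m: True, y: False}
  {i: True, z: False, m: False, y: False}
  {y: True, z: True, m: True, i: False}
  {y: True, z: True, m: False, i: False}
  {y: True, m: True, z: False, i: False}
  {y: True, m: False, z: False, i: False}
  {z: True, m: True, y: False, i: False}
  {z: True, y: False, m: False, i: False}
  {m: True, y: False, z: False, i: False}


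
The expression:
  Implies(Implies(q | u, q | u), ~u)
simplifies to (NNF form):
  ~u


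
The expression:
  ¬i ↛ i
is always true.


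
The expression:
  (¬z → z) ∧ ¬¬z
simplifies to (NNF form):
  z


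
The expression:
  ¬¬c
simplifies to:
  c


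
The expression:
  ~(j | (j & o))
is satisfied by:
  {j: False}


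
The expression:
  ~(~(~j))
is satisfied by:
  {j: False}


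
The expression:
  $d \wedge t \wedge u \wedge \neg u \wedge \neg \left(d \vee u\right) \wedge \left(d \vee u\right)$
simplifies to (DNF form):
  $\text{False}$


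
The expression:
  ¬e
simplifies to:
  ¬e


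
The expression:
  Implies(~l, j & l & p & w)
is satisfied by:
  {l: True}


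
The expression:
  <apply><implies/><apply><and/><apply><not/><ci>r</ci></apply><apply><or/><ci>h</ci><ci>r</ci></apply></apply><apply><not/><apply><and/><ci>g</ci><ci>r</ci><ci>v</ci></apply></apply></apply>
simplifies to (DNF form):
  <true/>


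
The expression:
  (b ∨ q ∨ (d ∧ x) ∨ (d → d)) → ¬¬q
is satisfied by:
  {q: True}


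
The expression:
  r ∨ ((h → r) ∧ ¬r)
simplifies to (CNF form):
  r ∨ ¬h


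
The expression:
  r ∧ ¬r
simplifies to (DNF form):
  False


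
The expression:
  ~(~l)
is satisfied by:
  {l: True}


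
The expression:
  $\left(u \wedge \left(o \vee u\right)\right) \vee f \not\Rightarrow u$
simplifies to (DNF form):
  $f \vee u$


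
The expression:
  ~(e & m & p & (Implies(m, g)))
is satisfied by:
  {p: False, m: False, g: False, e: False}
  {e: True, p: False, m: False, g: False}
  {g: True, p: False, m: False, e: False}
  {e: True, g: True, p: False, m: False}
  {m: True, e: False, p: False, g: False}
  {e: True, m: True, p: False, g: False}
  {g: True, m: True, e: False, p: False}
  {e: True, g: True, m: True, p: False}
  {p: True, g: False, m: False, e: False}
  {e: True, p: True, g: False, m: False}
  {g: True, p: True, e: False, m: False}
  {e: True, g: True, p: True, m: False}
  {m: True, p: True, g: False, e: False}
  {e: True, m: True, p: True, g: False}
  {g: True, m: True, p: True, e: False}


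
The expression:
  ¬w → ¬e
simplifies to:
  w ∨ ¬e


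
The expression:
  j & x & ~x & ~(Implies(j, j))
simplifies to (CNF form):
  False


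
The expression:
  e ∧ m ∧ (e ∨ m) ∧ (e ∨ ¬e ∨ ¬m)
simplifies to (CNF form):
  e ∧ m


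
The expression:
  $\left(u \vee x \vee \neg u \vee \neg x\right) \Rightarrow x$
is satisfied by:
  {x: True}


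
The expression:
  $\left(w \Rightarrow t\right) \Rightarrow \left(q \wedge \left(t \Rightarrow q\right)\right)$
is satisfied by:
  {q: True, w: True, t: False}
  {q: True, t: False, w: False}
  {q: True, w: True, t: True}
  {q: True, t: True, w: False}
  {w: True, t: False, q: False}


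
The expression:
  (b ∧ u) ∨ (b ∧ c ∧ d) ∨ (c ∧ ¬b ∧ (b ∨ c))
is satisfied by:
  {c: True, d: True, u: True, b: False}
  {c: True, d: True, b: False, u: False}
  {c: True, u: True, b: False, d: False}
  {c: True, b: False, u: False, d: False}
  {c: True, d: True, b: True, u: True}
  {c: True, d: True, b: True, u: False}
  {c: True, b: True, u: True, d: False}
  {d: True, u: True, b: True, c: False}
  {u: True, b: True, d: False, c: False}


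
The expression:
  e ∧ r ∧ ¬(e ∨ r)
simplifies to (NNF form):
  False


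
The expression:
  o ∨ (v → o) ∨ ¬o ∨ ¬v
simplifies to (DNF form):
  True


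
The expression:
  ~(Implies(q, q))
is never true.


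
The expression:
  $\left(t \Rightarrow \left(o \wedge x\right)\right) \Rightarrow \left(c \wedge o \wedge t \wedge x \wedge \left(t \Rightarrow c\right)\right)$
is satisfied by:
  {t: True, c: True, o: False, x: False}
  {t: True, o: False, x: False, c: False}
  {t: True, c: True, x: True, o: False}
  {t: True, x: True, o: False, c: False}
  {t: True, c: True, o: True, x: False}
  {t: True, o: True, x: False, c: False}
  {t: True, c: True, x: True, o: True}


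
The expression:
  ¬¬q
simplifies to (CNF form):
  q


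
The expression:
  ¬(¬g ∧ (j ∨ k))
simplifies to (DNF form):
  g ∨ (¬j ∧ ¬k)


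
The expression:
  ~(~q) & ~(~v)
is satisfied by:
  {q: True, v: True}


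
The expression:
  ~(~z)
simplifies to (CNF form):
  z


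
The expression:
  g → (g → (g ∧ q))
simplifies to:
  q ∨ ¬g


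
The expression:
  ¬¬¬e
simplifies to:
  ¬e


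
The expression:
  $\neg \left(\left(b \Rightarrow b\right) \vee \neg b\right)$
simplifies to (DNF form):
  $\text{False}$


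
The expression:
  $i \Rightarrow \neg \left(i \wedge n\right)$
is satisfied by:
  {n: False, i: False}
  {i: True, n: False}
  {n: True, i: False}


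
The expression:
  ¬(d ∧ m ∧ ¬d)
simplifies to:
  True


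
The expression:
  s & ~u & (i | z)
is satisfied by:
  {s: True, i: True, z: True, u: False}
  {s: True, i: True, u: False, z: False}
  {s: True, z: True, u: False, i: False}


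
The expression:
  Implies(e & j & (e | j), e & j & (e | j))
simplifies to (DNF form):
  True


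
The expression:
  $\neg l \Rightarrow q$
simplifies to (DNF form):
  $l \vee q$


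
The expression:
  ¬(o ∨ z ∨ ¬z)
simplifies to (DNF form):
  False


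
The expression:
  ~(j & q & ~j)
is always true.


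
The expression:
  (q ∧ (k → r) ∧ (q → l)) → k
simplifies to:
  k ∨ ¬l ∨ ¬q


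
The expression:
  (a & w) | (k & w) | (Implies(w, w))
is always true.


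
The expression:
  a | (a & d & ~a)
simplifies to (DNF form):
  a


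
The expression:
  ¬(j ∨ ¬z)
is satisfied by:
  {z: True, j: False}


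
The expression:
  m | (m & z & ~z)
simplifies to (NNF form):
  m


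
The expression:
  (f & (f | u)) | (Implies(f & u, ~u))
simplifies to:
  True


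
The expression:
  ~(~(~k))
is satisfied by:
  {k: False}


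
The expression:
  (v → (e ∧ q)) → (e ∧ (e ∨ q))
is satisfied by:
  {v: True, e: True}
  {v: True, e: False}
  {e: True, v: False}


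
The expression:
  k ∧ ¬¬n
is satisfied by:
  {n: True, k: True}


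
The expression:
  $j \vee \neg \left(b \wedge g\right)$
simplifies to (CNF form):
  $j \vee \neg b \vee \neg g$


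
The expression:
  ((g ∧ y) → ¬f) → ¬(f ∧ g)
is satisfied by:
  {y: True, g: False, f: False}
  {g: False, f: False, y: False}
  {f: True, y: True, g: False}
  {f: True, g: False, y: False}
  {y: True, g: True, f: False}
  {g: True, y: False, f: False}
  {f: True, g: True, y: True}


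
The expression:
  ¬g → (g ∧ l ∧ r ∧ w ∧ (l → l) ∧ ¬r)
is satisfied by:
  {g: True}


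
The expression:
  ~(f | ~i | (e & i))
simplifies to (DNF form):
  i & ~e & ~f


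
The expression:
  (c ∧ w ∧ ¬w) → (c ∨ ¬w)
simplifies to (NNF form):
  True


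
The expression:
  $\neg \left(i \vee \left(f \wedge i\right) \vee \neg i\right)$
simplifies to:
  $\text{False}$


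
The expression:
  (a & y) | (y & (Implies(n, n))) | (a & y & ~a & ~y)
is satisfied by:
  {y: True}


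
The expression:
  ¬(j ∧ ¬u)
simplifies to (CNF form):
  u ∨ ¬j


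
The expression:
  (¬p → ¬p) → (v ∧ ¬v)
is never true.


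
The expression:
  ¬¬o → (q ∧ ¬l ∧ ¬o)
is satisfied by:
  {o: False}


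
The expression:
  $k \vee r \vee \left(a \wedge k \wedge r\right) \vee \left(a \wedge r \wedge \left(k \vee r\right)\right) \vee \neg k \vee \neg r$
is always true.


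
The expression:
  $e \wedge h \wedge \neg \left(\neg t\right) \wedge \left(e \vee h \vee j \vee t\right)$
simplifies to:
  $e \wedge h \wedge t$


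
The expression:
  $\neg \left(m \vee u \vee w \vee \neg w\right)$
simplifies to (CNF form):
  $\text{False}$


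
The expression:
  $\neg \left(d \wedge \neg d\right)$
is always true.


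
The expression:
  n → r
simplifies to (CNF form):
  r ∨ ¬n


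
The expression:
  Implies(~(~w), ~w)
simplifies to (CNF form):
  ~w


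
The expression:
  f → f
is always true.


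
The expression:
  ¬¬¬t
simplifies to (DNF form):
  ¬t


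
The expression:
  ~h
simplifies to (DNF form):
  ~h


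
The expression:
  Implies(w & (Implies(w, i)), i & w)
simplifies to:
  True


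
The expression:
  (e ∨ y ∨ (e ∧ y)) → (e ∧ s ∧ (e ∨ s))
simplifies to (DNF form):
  (e ∧ s) ∨ (¬e ∧ ¬y)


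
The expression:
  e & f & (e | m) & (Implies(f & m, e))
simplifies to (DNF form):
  e & f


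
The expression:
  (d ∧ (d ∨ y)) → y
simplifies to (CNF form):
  y ∨ ¬d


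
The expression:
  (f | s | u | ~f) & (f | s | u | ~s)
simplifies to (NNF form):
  True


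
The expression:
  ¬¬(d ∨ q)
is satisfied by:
  {d: True, q: True}
  {d: True, q: False}
  {q: True, d: False}


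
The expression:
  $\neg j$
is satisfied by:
  {j: False}


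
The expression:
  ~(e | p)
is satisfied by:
  {e: False, p: False}


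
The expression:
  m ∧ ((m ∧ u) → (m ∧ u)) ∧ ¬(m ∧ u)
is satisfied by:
  {m: True, u: False}


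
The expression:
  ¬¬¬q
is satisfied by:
  {q: False}


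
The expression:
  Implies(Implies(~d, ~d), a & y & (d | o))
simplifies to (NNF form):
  a & y & (d | o)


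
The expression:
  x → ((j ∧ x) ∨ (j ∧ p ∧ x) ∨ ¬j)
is always true.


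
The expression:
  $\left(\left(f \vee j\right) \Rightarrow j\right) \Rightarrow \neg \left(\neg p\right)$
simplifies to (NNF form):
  $p \vee \left(f \wedge \neg j\right)$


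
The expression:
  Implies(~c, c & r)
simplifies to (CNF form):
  c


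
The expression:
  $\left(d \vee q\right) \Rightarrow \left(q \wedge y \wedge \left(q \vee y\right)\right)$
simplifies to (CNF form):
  $\left(q \vee \neg d\right) \wedge \left(q \vee \neg q\right) \wedge \left(y \vee \neg d\right) \wedge \left(y \vee \neg q\right)$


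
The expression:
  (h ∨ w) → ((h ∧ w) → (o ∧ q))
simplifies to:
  (o ∧ q) ∨ ¬h ∨ ¬w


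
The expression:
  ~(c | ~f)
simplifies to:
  f & ~c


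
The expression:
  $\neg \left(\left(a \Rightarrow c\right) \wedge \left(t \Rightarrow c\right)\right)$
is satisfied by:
  {a: True, t: True, c: False}
  {a: True, t: False, c: False}
  {t: True, a: False, c: False}


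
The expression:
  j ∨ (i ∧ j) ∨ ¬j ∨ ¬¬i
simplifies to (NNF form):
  True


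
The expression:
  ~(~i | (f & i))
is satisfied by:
  {i: True, f: False}


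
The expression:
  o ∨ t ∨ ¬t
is always true.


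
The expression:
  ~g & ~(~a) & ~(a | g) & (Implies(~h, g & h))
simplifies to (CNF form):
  False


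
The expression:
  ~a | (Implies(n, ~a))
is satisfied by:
  {n: False, a: False}
  {a: True, n: False}
  {n: True, a: False}


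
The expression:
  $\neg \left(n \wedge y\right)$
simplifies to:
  $\neg n \vee \neg y$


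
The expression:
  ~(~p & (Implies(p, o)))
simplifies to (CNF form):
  p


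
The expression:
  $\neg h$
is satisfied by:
  {h: False}


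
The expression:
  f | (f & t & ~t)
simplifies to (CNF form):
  f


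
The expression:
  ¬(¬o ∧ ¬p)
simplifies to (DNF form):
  o ∨ p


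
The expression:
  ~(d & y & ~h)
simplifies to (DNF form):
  h | ~d | ~y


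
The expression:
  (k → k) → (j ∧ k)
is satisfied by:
  {j: True, k: True}


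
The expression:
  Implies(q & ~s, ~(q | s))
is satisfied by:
  {s: True, q: False}
  {q: False, s: False}
  {q: True, s: True}


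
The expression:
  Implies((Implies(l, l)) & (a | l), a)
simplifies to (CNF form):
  a | ~l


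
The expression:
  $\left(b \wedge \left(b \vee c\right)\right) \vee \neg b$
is always true.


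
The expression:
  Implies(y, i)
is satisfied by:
  {i: True, y: False}
  {y: False, i: False}
  {y: True, i: True}


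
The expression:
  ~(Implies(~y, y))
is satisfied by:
  {y: False}


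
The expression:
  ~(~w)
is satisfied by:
  {w: True}


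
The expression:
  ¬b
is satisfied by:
  {b: False}


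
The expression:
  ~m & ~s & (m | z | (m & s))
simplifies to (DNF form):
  z & ~m & ~s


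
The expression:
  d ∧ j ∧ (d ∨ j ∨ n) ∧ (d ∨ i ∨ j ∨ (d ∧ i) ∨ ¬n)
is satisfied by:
  {j: True, d: True}


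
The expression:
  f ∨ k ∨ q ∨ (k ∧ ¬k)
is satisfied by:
  {k: True, q: True, f: True}
  {k: True, q: True, f: False}
  {k: True, f: True, q: False}
  {k: True, f: False, q: False}
  {q: True, f: True, k: False}
  {q: True, f: False, k: False}
  {f: True, q: False, k: False}


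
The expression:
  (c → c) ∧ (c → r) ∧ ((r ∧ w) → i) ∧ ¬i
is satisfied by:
  {c: False, w: False, i: False, r: False}
  {r: True, c: False, w: False, i: False}
  {w: True, r: False, c: False, i: False}
  {r: True, c: True, w: False, i: False}


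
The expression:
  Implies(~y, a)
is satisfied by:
  {a: True, y: True}
  {a: True, y: False}
  {y: True, a: False}


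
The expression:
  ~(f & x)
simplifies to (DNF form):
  ~f | ~x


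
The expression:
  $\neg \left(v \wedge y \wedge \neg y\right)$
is always true.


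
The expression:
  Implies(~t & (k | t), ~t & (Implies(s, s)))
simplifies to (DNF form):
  True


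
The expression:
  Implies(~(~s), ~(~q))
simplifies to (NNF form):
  q | ~s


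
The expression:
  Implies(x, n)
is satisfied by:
  {n: True, x: False}
  {x: False, n: False}
  {x: True, n: True}


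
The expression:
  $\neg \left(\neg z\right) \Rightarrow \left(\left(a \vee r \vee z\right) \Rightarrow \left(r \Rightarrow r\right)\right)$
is always true.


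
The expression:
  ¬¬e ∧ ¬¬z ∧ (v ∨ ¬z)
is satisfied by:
  {z: True, e: True, v: True}


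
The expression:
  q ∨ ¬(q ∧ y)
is always true.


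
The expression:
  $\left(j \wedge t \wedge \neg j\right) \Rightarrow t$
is always true.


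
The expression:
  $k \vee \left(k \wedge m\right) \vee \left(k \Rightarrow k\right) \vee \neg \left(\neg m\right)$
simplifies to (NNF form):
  $\text{True}$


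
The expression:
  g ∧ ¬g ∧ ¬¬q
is never true.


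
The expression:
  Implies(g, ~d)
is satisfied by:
  {g: False, d: False}
  {d: True, g: False}
  {g: True, d: False}


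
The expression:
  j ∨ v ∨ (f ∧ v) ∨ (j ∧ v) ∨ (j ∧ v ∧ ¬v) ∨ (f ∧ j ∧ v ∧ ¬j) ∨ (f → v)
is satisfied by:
  {v: True, j: True, f: False}
  {v: True, j: False, f: False}
  {j: True, v: False, f: False}
  {v: False, j: False, f: False}
  {f: True, v: True, j: True}
  {f: True, v: True, j: False}
  {f: True, j: True, v: False}


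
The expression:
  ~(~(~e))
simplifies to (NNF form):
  ~e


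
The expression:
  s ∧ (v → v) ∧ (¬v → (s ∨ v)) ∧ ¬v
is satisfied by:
  {s: True, v: False}


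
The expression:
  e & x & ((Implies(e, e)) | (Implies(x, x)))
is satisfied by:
  {e: True, x: True}


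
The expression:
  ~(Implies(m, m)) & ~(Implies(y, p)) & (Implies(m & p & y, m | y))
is never true.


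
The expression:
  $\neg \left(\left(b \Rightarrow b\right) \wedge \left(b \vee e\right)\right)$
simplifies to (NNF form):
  $\neg b \wedge \neg e$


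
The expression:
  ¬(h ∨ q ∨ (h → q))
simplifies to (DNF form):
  False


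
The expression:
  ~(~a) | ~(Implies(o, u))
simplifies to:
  a | (o & ~u)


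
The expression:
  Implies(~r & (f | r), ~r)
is always true.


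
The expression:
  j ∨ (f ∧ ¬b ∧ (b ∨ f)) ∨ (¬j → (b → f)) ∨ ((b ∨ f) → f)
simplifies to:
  f ∨ j ∨ ¬b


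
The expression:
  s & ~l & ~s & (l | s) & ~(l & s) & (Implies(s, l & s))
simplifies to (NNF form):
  False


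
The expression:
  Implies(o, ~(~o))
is always true.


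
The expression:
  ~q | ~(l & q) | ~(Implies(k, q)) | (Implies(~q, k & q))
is always true.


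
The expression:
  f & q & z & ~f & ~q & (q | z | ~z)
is never true.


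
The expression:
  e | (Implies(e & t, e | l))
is always true.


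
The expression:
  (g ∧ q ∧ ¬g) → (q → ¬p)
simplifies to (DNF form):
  True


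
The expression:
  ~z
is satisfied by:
  {z: False}


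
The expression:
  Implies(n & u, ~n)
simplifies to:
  ~n | ~u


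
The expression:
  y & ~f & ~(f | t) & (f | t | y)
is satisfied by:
  {y: True, f: False, t: False}


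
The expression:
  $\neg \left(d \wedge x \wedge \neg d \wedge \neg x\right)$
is always true.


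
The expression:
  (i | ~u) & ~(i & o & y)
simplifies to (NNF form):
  (i & ~o) | (i & ~y) | (~i & ~u)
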